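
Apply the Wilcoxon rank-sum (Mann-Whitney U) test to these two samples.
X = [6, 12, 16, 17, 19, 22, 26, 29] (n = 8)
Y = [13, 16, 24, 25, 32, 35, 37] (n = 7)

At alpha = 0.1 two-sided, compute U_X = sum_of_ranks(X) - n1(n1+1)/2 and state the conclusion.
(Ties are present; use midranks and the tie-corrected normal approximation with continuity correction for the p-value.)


Step 1: Combine and sort all 15 observations; assign midranks.
sorted (value, group): (6,X), (12,X), (13,Y), (16,X), (16,Y), (17,X), (19,X), (22,X), (24,Y), (25,Y), (26,X), (29,X), (32,Y), (35,Y), (37,Y)
ranks: 6->1, 12->2, 13->3, 16->4.5, 16->4.5, 17->6, 19->7, 22->8, 24->9, 25->10, 26->11, 29->12, 32->13, 35->14, 37->15
Step 2: Rank sum for X: R1 = 1 + 2 + 4.5 + 6 + 7 + 8 + 11 + 12 = 51.5.
Step 3: U_X = R1 - n1(n1+1)/2 = 51.5 - 8*9/2 = 51.5 - 36 = 15.5.
       U_Y = n1*n2 - U_X = 56 - 15.5 = 40.5.
Step 4: Ties are present, so use the tie-corrected normal approximation (with continuity correction) for the p-value.
Step 5: p-value = 0.164537; compare to alpha = 0.1. fail to reject H0.

U_X = 15.5, p = 0.164537, fail to reject H0 at alpha = 0.1.


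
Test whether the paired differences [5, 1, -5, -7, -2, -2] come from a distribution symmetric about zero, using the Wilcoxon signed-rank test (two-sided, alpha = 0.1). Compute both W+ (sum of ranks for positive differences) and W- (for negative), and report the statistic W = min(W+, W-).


Step 1: Drop any zero differences (none here) and take |d_i|.
|d| = [5, 1, 5, 7, 2, 2]
Step 2: Midrank |d_i| (ties get averaged ranks).
ranks: |5|->4.5, |1|->1, |5|->4.5, |7|->6, |2|->2.5, |2|->2.5
Step 3: Attach original signs; sum ranks with positive sign and with negative sign.
W+ = 4.5 + 1 = 5.5
W- = 4.5 + 6 + 2.5 + 2.5 = 15.5
(Check: W+ + W- = 21 should equal n(n+1)/2 = 21.)
Step 4: Test statistic W = min(W+, W-) = 5.5.
Step 5: Ties in |d|, so use the tie-corrected normal approximation.
        E[W] = n(n+1)/4 = 6*7/4 = 10.5.
        Tie groups: |d|=2 (t=2), |d|=5 (t=2); sum(t^3 - t) = 12.
        Var[W] = n(n+1)(2n+1)/24 - sum(t^3-t)/48 = 546/24 - 12/48 = 22.5.
        z = (W - E[W]) / sqrt(Var[W]) = (5.5 - 10.5) / 4.7434 = -1.0541.
        Two-sided p = 2*Phi(z) = 0.291841.
Step 6: alpha = 0.1. fail to reject H0.

W+ = 5.5, W- = 15.5, W = min = 5.5, p = 0.291841, fail to reject H0.


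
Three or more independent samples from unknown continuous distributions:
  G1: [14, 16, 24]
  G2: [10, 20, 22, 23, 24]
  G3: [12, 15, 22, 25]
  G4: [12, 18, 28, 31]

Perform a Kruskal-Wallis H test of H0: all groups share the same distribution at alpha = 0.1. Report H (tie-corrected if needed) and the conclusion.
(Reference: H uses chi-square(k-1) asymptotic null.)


Step 1: Combine all N = 16 observations and assign midranks.
sorted (value, group, rank): (10,G2,1), (12,G3,2.5), (12,G4,2.5), (14,G1,4), (15,G3,5), (16,G1,6), (18,G4,7), (20,G2,8), (22,G2,9.5), (22,G3,9.5), (23,G2,11), (24,G1,12.5), (24,G2,12.5), (25,G3,14), (28,G4,15), (31,G4,16)
Step 2: Sum ranks within each group.
R_1 = 22.5 (n_1 = 3)
R_2 = 42 (n_2 = 5)
R_3 = 31 (n_3 = 4)
R_4 = 40.5 (n_4 = 4)
Step 3: H = 12/(N(N+1)) * sum(R_i^2/n_i) - 3(N+1)
     = 12/(16*17) * (22.5^2/3 + 42^2/5 + 31^2/4 + 40.5^2/4) - 3*17
     = 0.044118 * 1171.86 - 51
     = 0.699816.
Step 4: Ties present; correction factor C = 1 - 18/(16^3 - 16) = 0.995588. Corrected H = 0.699816 / 0.995588 = 0.702917.
Step 5: Under H0, H ~ chi^2(3); p-value = 0.872518.
Step 6: alpha = 0.1. fail to reject H0.

H = 0.7029, df = 3, p = 0.872518, fail to reject H0.


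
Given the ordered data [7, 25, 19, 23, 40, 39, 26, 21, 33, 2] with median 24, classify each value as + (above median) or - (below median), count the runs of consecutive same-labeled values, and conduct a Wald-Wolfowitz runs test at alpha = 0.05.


Step 1: Compute median = 24; label A = above, B = below.
Labels in order: BABBAAABAB  (n_A = 5, n_B = 5)
Step 2: Count runs R = 7.
Step 3: Under H0 (random ordering), E[R] = 2*n_A*n_B/(n_A+n_B) + 1 = 2*5*5/10 + 1 = 6.0000.
        Var[R] = 2*n_A*n_B*(2*n_A*n_B - n_A - n_B) / ((n_A+n_B)^2 * (n_A+n_B-1)) = 2000/900 = 2.2222.
        SD[R] = 1.4907.
Step 4: Continuity-corrected z = (R - 0.5 - E[R]) / SD[R] = (7 - 0.5 - 6.0000) / 1.4907 = 0.3354.
Step 5: Two-sided p-value via normal approximation = 2*(1 - Phi(|z|)) = 0.737316.
Step 6: alpha = 0.05. fail to reject H0.

R = 7, z = 0.3354, p = 0.737316, fail to reject H0.


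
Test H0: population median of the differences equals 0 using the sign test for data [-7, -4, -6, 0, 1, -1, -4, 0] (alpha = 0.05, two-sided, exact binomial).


Step 1: Discard zero differences. Original n = 8; n_eff = number of nonzero differences = 6.
Nonzero differences (with sign): -7, -4, -6, +1, -1, -4
Step 2: Count signs: positive = 1, negative = 5.
Step 3: Under H0: P(positive) = 0.5, so the number of positives S ~ Bin(6, 0.5).
Step 4: Two-sided exact p-value = sum of Bin(6,0.5) probabilities at or below the observed probability = 0.218750.
Step 5: alpha = 0.05. fail to reject H0.

n_eff = 6, pos = 1, neg = 5, p = 0.218750, fail to reject H0.


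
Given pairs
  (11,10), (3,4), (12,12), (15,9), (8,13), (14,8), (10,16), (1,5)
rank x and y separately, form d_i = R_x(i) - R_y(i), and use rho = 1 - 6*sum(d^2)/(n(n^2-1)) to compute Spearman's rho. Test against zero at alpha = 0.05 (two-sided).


Step 1: Rank x and y separately (midranks; no ties here).
rank(x): 11->5, 3->2, 12->6, 15->8, 8->3, 14->7, 10->4, 1->1
rank(y): 10->5, 4->1, 12->6, 9->4, 13->7, 8->3, 16->8, 5->2
Step 2: d_i = R_x(i) - R_y(i); compute d_i^2.
  (5-5)^2=0, (2-1)^2=1, (6-6)^2=0, (8-4)^2=16, (3-7)^2=16, (7-3)^2=16, (4-8)^2=16, (1-2)^2=1
sum(d^2) = 66.
Step 3: rho = 1 - 6*66 / (8*(8^2 - 1)) = 1 - 396/504 = 0.214286.
Step 4: Under H0, t = rho * sqrt((n-2)/(1-rho^2)) = 0.5374 ~ t(6).
Step 5: Two-sided p-value from the t-distribution with 6 df = 0.610344.
Step 6: alpha = 0.05. fail to reject H0.

rho = 0.2143, p = 0.610344, fail to reject H0 at alpha = 0.05.


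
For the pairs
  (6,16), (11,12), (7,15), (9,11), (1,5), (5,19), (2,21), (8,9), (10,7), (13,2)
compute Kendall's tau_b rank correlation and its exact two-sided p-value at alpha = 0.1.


Step 1: Enumerate the 45 unordered pairs (i,j) with i<j and classify each by sign(x_j-x_i) * sign(y_j-y_i).
  (1,2):dx=+5,dy=-4->D; (1,3):dx=+1,dy=-1->D; (1,4):dx=+3,dy=-5->D; (1,5):dx=-5,dy=-11->C
  (1,6):dx=-1,dy=+3->D; (1,7):dx=-4,dy=+5->D; (1,8):dx=+2,dy=-7->D; (1,9):dx=+4,dy=-9->D
  (1,10):dx=+7,dy=-14->D; (2,3):dx=-4,dy=+3->D; (2,4):dx=-2,dy=-1->C; (2,5):dx=-10,dy=-7->C
  (2,6):dx=-6,dy=+7->D; (2,7):dx=-9,dy=+9->D; (2,8):dx=-3,dy=-3->C; (2,9):dx=-1,dy=-5->C
  (2,10):dx=+2,dy=-10->D; (3,4):dx=+2,dy=-4->D; (3,5):dx=-6,dy=-10->C; (3,6):dx=-2,dy=+4->D
  (3,7):dx=-5,dy=+6->D; (3,8):dx=+1,dy=-6->D; (3,9):dx=+3,dy=-8->D; (3,10):dx=+6,dy=-13->D
  (4,5):dx=-8,dy=-6->C; (4,6):dx=-4,dy=+8->D; (4,7):dx=-7,dy=+10->D; (4,8):dx=-1,dy=-2->C
  (4,9):dx=+1,dy=-4->D; (4,10):dx=+4,dy=-9->D; (5,6):dx=+4,dy=+14->C; (5,7):dx=+1,dy=+16->C
  (5,8):dx=+7,dy=+4->C; (5,9):dx=+9,dy=+2->C; (5,10):dx=+12,dy=-3->D; (6,7):dx=-3,dy=+2->D
  (6,8):dx=+3,dy=-10->D; (6,9):dx=+5,dy=-12->D; (6,10):dx=+8,dy=-17->D; (7,8):dx=+6,dy=-12->D
  (7,9):dx=+8,dy=-14->D; (7,10):dx=+11,dy=-19->D; (8,9):dx=+2,dy=-2->D; (8,10):dx=+5,dy=-7->D
  (9,10):dx=+3,dy=-5->D
Step 2: C = 12, D = 33, total pairs = 45.
Step 3: tau = (C - D)/(n(n-1)/2) = (12 - 33)/45 = -0.466667.
Step 4: Exact two-sided p-value (enumerate n! = 3628800 permutations of y under H0): p = 0.072550.
Step 5: alpha = 0.1. reject H0.

tau_b = -0.4667 (C=12, D=33), p = 0.072550, reject H0.


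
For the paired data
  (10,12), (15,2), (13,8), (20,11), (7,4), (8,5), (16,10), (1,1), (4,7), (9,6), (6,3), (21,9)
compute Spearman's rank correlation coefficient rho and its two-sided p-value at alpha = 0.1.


Step 1: Rank x and y separately (midranks; no ties here).
rank(x): 10->7, 15->9, 13->8, 20->11, 7->4, 8->5, 16->10, 1->1, 4->2, 9->6, 6->3, 21->12
rank(y): 12->12, 2->2, 8->8, 11->11, 4->4, 5->5, 10->10, 1->1, 7->7, 6->6, 3->3, 9->9
Step 2: d_i = R_x(i) - R_y(i); compute d_i^2.
  (7-12)^2=25, (9-2)^2=49, (8-8)^2=0, (11-11)^2=0, (4-4)^2=0, (5-5)^2=0, (10-10)^2=0, (1-1)^2=0, (2-7)^2=25, (6-6)^2=0, (3-3)^2=0, (12-9)^2=9
sum(d^2) = 108.
Step 3: rho = 1 - 6*108 / (12*(12^2 - 1)) = 1 - 648/1716 = 0.622378.
Step 4: Under H0, t = rho * sqrt((n-2)/(1-rho^2)) = 2.5145 ~ t(10).
Step 5: Two-sided p-value from the t-distribution with 10 df = 0.030676.
Step 6: alpha = 0.1. reject H0.

rho = 0.6224, p = 0.030676, reject H0 at alpha = 0.1.


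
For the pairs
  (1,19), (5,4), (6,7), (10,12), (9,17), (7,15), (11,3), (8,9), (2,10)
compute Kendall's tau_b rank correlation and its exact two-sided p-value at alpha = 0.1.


Step 1: Enumerate the 36 unordered pairs (i,j) with i<j and classify each by sign(x_j-x_i) * sign(y_j-y_i).
  (1,2):dx=+4,dy=-15->D; (1,3):dx=+5,dy=-12->D; (1,4):dx=+9,dy=-7->D; (1,5):dx=+8,dy=-2->D
  (1,6):dx=+6,dy=-4->D; (1,7):dx=+10,dy=-16->D; (1,8):dx=+7,dy=-10->D; (1,9):dx=+1,dy=-9->D
  (2,3):dx=+1,dy=+3->C; (2,4):dx=+5,dy=+8->C; (2,5):dx=+4,dy=+13->C; (2,6):dx=+2,dy=+11->C
  (2,7):dx=+6,dy=-1->D; (2,8):dx=+3,dy=+5->C; (2,9):dx=-3,dy=+6->D; (3,4):dx=+4,dy=+5->C
  (3,5):dx=+3,dy=+10->C; (3,6):dx=+1,dy=+8->C; (3,7):dx=+5,dy=-4->D; (3,8):dx=+2,dy=+2->C
  (3,9):dx=-4,dy=+3->D; (4,5):dx=-1,dy=+5->D; (4,6):dx=-3,dy=+3->D; (4,7):dx=+1,dy=-9->D
  (4,8):dx=-2,dy=-3->C; (4,9):dx=-8,dy=-2->C; (5,6):dx=-2,dy=-2->C; (5,7):dx=+2,dy=-14->D
  (5,8):dx=-1,dy=-8->C; (5,9):dx=-7,dy=-7->C; (6,7):dx=+4,dy=-12->D; (6,8):dx=+1,dy=-6->D
  (6,9):dx=-5,dy=-5->C; (7,8):dx=-3,dy=+6->D; (7,9):dx=-9,dy=+7->D; (8,9):dx=-6,dy=+1->D
Step 2: C = 15, D = 21, total pairs = 36.
Step 3: tau = (C - D)/(n(n-1)/2) = (15 - 21)/36 = -0.166667.
Step 4: Exact two-sided p-value (enumerate n! = 362880 permutations of y under H0): p = 0.612202.
Step 5: alpha = 0.1. fail to reject H0.

tau_b = -0.1667 (C=15, D=21), p = 0.612202, fail to reject H0.


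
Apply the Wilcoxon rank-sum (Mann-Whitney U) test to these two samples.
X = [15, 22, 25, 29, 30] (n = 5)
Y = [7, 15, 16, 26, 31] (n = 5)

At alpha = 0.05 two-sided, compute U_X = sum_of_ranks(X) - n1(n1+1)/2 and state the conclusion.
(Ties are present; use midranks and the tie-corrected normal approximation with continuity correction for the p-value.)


Step 1: Combine and sort all 10 observations; assign midranks.
sorted (value, group): (7,Y), (15,X), (15,Y), (16,Y), (22,X), (25,X), (26,Y), (29,X), (30,X), (31,Y)
ranks: 7->1, 15->2.5, 15->2.5, 16->4, 22->5, 25->6, 26->7, 29->8, 30->9, 31->10
Step 2: Rank sum for X: R1 = 2.5 + 5 + 6 + 8 + 9 = 30.5.
Step 3: U_X = R1 - n1(n1+1)/2 = 30.5 - 5*6/2 = 30.5 - 15 = 15.5.
       U_Y = n1*n2 - U_X = 25 - 15.5 = 9.5.
Step 4: Ties are present, so use the tie-corrected normal approximation (with continuity correction) for the p-value.
Step 5: p-value = 0.600402; compare to alpha = 0.05. fail to reject H0.

U_X = 15.5, p = 0.600402, fail to reject H0 at alpha = 0.05.


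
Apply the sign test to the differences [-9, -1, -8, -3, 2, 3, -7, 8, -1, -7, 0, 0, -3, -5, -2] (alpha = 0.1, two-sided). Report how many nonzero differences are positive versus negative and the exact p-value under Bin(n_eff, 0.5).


Step 1: Discard zero differences. Original n = 15; n_eff = number of nonzero differences = 13.
Nonzero differences (with sign): -9, -1, -8, -3, +2, +3, -7, +8, -1, -7, -3, -5, -2
Step 2: Count signs: positive = 3, negative = 10.
Step 3: Under H0: P(positive) = 0.5, so the number of positives S ~ Bin(13, 0.5).
Step 4: Two-sided exact p-value = sum of Bin(13,0.5) probabilities at or below the observed probability = 0.092285.
Step 5: alpha = 0.1. reject H0.

n_eff = 13, pos = 3, neg = 10, p = 0.092285, reject H0.


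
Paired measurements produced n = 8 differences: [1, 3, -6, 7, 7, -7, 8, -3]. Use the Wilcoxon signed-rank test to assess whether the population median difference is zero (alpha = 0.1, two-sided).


Step 1: Drop any zero differences (none here) and take |d_i|.
|d| = [1, 3, 6, 7, 7, 7, 8, 3]
Step 2: Midrank |d_i| (ties get averaged ranks).
ranks: |1|->1, |3|->2.5, |6|->4, |7|->6, |7|->6, |7|->6, |8|->8, |3|->2.5
Step 3: Attach original signs; sum ranks with positive sign and with negative sign.
W+ = 1 + 2.5 + 6 + 6 + 8 = 23.5
W- = 4 + 6 + 2.5 = 12.5
(Check: W+ + W- = 36 should equal n(n+1)/2 = 36.)
Step 4: Test statistic W = min(W+, W-) = 12.5.
Step 5: Ties in |d|, so use the tie-corrected normal approximation.
        E[W] = n(n+1)/4 = 8*9/4 = 18.
        Tie groups: |d|=3 (t=2), |d|=7 (t=3); sum(t^3 - t) = 30.
        Var[W] = n(n+1)(2n+1)/24 - sum(t^3-t)/48 = 1224/24 - 30/48 = 50.375.
        z = (W - E[W]) / sqrt(Var[W]) = (12.5 - 18) / 7.0975 = -0.7749.
        Two-sided p = 2*Phi(z) = 0.438389.
Step 6: alpha = 0.1. fail to reject H0.

W+ = 23.5, W- = 12.5, W = min = 12.5, p = 0.438389, fail to reject H0.


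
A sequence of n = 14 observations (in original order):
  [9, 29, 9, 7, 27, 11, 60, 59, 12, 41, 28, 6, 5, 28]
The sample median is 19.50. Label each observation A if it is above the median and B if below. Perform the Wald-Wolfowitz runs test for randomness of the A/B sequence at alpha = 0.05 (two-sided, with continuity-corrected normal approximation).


Step 1: Compute median = 19.50; label A = above, B = below.
Labels in order: BABBABAABAABBA  (n_A = 7, n_B = 7)
Step 2: Count runs R = 10.
Step 3: Under H0 (random ordering), E[R] = 2*n_A*n_B/(n_A+n_B) + 1 = 2*7*7/14 + 1 = 8.0000.
        Var[R] = 2*n_A*n_B*(2*n_A*n_B - n_A - n_B) / ((n_A+n_B)^2 * (n_A+n_B-1)) = 8232/2548 = 3.2308.
        SD[R] = 1.7974.
Step 4: Continuity-corrected z = (R - 0.5 - E[R]) / SD[R] = (10 - 0.5 - 8.0000) / 1.7974 = 0.8345.
Step 5: Two-sided p-value via normal approximation = 2*(1 - Phi(|z|)) = 0.403986.
Step 6: alpha = 0.05. fail to reject H0.

R = 10, z = 0.8345, p = 0.403986, fail to reject H0.


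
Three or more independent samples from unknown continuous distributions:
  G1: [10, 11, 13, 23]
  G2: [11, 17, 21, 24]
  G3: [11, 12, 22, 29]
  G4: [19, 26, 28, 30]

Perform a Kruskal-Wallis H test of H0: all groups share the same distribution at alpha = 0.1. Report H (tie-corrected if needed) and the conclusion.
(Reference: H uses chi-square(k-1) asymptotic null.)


Step 1: Combine all N = 16 observations and assign midranks.
sorted (value, group, rank): (10,G1,1), (11,G1,3), (11,G2,3), (11,G3,3), (12,G3,5), (13,G1,6), (17,G2,7), (19,G4,8), (21,G2,9), (22,G3,10), (23,G1,11), (24,G2,12), (26,G4,13), (28,G4,14), (29,G3,15), (30,G4,16)
Step 2: Sum ranks within each group.
R_1 = 21 (n_1 = 4)
R_2 = 31 (n_2 = 4)
R_3 = 33 (n_3 = 4)
R_4 = 51 (n_4 = 4)
Step 3: H = 12/(N(N+1)) * sum(R_i^2/n_i) - 3(N+1)
     = 12/(16*17) * (21^2/4 + 31^2/4 + 33^2/4 + 51^2/4) - 3*17
     = 0.044118 * 1273 - 51
     = 5.161765.
Step 4: Ties present; correction factor C = 1 - 24/(16^3 - 16) = 0.994118. Corrected H = 5.161765 / 0.994118 = 5.192308.
Step 5: Under H0, H ~ chi^2(3); p-value = 0.158245.
Step 6: alpha = 0.1. fail to reject H0.

H = 5.1923, df = 3, p = 0.158245, fail to reject H0.


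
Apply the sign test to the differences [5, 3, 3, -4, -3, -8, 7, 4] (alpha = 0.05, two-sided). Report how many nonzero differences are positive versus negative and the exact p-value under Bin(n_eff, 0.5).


Step 1: Discard zero differences. Original n = 8; n_eff = number of nonzero differences = 8.
Nonzero differences (with sign): +5, +3, +3, -4, -3, -8, +7, +4
Step 2: Count signs: positive = 5, negative = 3.
Step 3: Under H0: P(positive) = 0.5, so the number of positives S ~ Bin(8, 0.5).
Step 4: Two-sided exact p-value = sum of Bin(8,0.5) probabilities at or below the observed probability = 0.726562.
Step 5: alpha = 0.05. fail to reject H0.

n_eff = 8, pos = 5, neg = 3, p = 0.726562, fail to reject H0.


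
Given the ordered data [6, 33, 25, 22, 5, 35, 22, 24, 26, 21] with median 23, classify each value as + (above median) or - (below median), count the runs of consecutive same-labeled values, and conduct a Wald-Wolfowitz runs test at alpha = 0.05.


Step 1: Compute median = 23; label A = above, B = below.
Labels in order: BAABBABAAB  (n_A = 5, n_B = 5)
Step 2: Count runs R = 7.
Step 3: Under H0 (random ordering), E[R] = 2*n_A*n_B/(n_A+n_B) + 1 = 2*5*5/10 + 1 = 6.0000.
        Var[R] = 2*n_A*n_B*(2*n_A*n_B - n_A - n_B) / ((n_A+n_B)^2 * (n_A+n_B-1)) = 2000/900 = 2.2222.
        SD[R] = 1.4907.
Step 4: Continuity-corrected z = (R - 0.5 - E[R]) / SD[R] = (7 - 0.5 - 6.0000) / 1.4907 = 0.3354.
Step 5: Two-sided p-value via normal approximation = 2*(1 - Phi(|z|)) = 0.737316.
Step 6: alpha = 0.05. fail to reject H0.

R = 7, z = 0.3354, p = 0.737316, fail to reject H0.


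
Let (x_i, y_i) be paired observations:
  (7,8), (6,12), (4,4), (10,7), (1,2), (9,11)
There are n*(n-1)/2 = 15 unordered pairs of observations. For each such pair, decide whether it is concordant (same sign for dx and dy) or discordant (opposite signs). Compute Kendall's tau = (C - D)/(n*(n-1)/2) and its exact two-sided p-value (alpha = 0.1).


Step 1: Enumerate the 15 unordered pairs (i,j) with i<j and classify each by sign(x_j-x_i) * sign(y_j-y_i).
  (1,2):dx=-1,dy=+4->D; (1,3):dx=-3,dy=-4->C; (1,4):dx=+3,dy=-1->D; (1,5):dx=-6,dy=-6->C
  (1,6):dx=+2,dy=+3->C; (2,3):dx=-2,dy=-8->C; (2,4):dx=+4,dy=-5->D; (2,5):dx=-5,dy=-10->C
  (2,6):dx=+3,dy=-1->D; (3,4):dx=+6,dy=+3->C; (3,5):dx=-3,dy=-2->C; (3,6):dx=+5,dy=+7->C
  (4,5):dx=-9,dy=-5->C; (4,6):dx=-1,dy=+4->D; (5,6):dx=+8,dy=+9->C
Step 2: C = 10, D = 5, total pairs = 15.
Step 3: tau = (C - D)/(n(n-1)/2) = (10 - 5)/15 = 0.333333.
Step 4: Exact two-sided p-value (enumerate n! = 720 permutations of y under H0): p = 0.469444.
Step 5: alpha = 0.1. fail to reject H0.

tau_b = 0.3333 (C=10, D=5), p = 0.469444, fail to reject H0.


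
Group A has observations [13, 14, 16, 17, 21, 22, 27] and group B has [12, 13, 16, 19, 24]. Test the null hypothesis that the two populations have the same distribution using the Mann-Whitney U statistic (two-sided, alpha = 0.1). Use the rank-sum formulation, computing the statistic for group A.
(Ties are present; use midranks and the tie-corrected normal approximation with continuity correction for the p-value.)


Step 1: Combine and sort all 12 observations; assign midranks.
sorted (value, group): (12,Y), (13,X), (13,Y), (14,X), (16,X), (16,Y), (17,X), (19,Y), (21,X), (22,X), (24,Y), (27,X)
ranks: 12->1, 13->2.5, 13->2.5, 14->4, 16->5.5, 16->5.5, 17->7, 19->8, 21->9, 22->10, 24->11, 27->12
Step 2: Rank sum for X: R1 = 2.5 + 4 + 5.5 + 7 + 9 + 10 + 12 = 50.
Step 3: U_X = R1 - n1(n1+1)/2 = 50 - 7*8/2 = 50 - 28 = 22.
       U_Y = n1*n2 - U_X = 35 - 22 = 13.
Step 4: Ties are present, so use the tie-corrected normal approximation (with continuity correction) for the p-value.
Step 5: p-value = 0.514478; compare to alpha = 0.1. fail to reject H0.

U_X = 22, p = 0.514478, fail to reject H0 at alpha = 0.1.


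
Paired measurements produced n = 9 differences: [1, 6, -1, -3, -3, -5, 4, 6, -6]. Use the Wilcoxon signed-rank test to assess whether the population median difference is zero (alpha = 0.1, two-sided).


Step 1: Drop any zero differences (none here) and take |d_i|.
|d| = [1, 6, 1, 3, 3, 5, 4, 6, 6]
Step 2: Midrank |d_i| (ties get averaged ranks).
ranks: |1|->1.5, |6|->8, |1|->1.5, |3|->3.5, |3|->3.5, |5|->6, |4|->5, |6|->8, |6|->8
Step 3: Attach original signs; sum ranks with positive sign and with negative sign.
W+ = 1.5 + 8 + 5 + 8 = 22.5
W- = 1.5 + 3.5 + 3.5 + 6 + 8 = 22.5
(Check: W+ + W- = 45 should equal n(n+1)/2 = 45.)
Step 4: Test statistic W = min(W+, W-) = 22.5.
Step 5: Ties in |d|, so use the tie-corrected normal approximation.
        E[W] = n(n+1)/4 = 9*10/4 = 22.5.
        Tie groups: |d|=1 (t=2), |d|=3 (t=2), |d|=6 (t=3); sum(t^3 - t) = 36.
        Var[W] = n(n+1)(2n+1)/24 - sum(t^3-t)/48 = 1710/24 - 36/48 = 70.5.
        z = (W - E[W]) / sqrt(Var[W]) = (22.5 - 22.5) / 8.3964 = 0.0000.
        Two-sided p = 2*Phi(z) = 1.000000.
Step 6: alpha = 0.1. fail to reject H0.

W+ = 22.5, W- = 22.5, W = min = 22.5, p = 1.000000, fail to reject H0.


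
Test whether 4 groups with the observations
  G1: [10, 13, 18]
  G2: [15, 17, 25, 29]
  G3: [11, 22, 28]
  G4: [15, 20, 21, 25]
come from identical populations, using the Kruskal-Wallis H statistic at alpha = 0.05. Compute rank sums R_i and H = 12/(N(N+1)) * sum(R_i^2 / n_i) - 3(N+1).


Step 1: Combine all N = 14 observations and assign midranks.
sorted (value, group, rank): (10,G1,1), (11,G3,2), (13,G1,3), (15,G2,4.5), (15,G4,4.5), (17,G2,6), (18,G1,7), (20,G4,8), (21,G4,9), (22,G3,10), (25,G2,11.5), (25,G4,11.5), (28,G3,13), (29,G2,14)
Step 2: Sum ranks within each group.
R_1 = 11 (n_1 = 3)
R_2 = 36 (n_2 = 4)
R_3 = 25 (n_3 = 3)
R_4 = 33 (n_4 = 4)
Step 3: H = 12/(N(N+1)) * sum(R_i^2/n_i) - 3(N+1)
     = 12/(14*15) * (11^2/3 + 36^2/4 + 25^2/3 + 33^2/4) - 3*15
     = 0.057143 * 844.917 - 45
     = 3.280952.
Step 4: Ties present; correction factor C = 1 - 12/(14^3 - 14) = 0.995604. Corrected H = 3.280952 / 0.995604 = 3.295438.
Step 5: Under H0, H ~ chi^2(3); p-value = 0.348278.
Step 6: alpha = 0.05. fail to reject H0.

H = 3.2954, df = 3, p = 0.348278, fail to reject H0.


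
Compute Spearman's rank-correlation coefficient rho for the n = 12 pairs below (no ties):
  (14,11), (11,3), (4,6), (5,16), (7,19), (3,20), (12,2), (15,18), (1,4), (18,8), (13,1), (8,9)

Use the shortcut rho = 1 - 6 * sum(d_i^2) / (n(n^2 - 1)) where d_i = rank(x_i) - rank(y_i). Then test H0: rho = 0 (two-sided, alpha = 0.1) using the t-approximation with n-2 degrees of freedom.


Step 1: Rank x and y separately (midranks; no ties here).
rank(x): 14->10, 11->7, 4->3, 5->4, 7->5, 3->2, 12->8, 15->11, 1->1, 18->12, 13->9, 8->6
rank(y): 11->8, 3->3, 6->5, 16->9, 19->11, 20->12, 2->2, 18->10, 4->4, 8->6, 1->1, 9->7
Step 2: d_i = R_x(i) - R_y(i); compute d_i^2.
  (10-8)^2=4, (7-3)^2=16, (3-5)^2=4, (4-9)^2=25, (5-11)^2=36, (2-12)^2=100, (8-2)^2=36, (11-10)^2=1, (1-4)^2=9, (12-6)^2=36, (9-1)^2=64, (6-7)^2=1
sum(d^2) = 332.
Step 3: rho = 1 - 6*332 / (12*(12^2 - 1)) = 1 - 1992/1716 = -0.160839.
Step 4: Under H0, t = rho * sqrt((n-2)/(1-rho^2)) = -0.5153 ~ t(10).
Step 5: Two-sided p-value from the t-distribution with 10 df = 0.617523.
Step 6: alpha = 0.1. fail to reject H0.

rho = -0.1608, p = 0.617523, fail to reject H0 at alpha = 0.1.


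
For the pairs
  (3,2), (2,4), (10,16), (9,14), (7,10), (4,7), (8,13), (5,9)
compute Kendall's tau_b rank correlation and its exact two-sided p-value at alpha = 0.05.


Step 1: Enumerate the 28 unordered pairs (i,j) with i<j and classify each by sign(x_j-x_i) * sign(y_j-y_i).
  (1,2):dx=-1,dy=+2->D; (1,3):dx=+7,dy=+14->C; (1,4):dx=+6,dy=+12->C; (1,5):dx=+4,dy=+8->C
  (1,6):dx=+1,dy=+5->C; (1,7):dx=+5,dy=+11->C; (1,8):dx=+2,dy=+7->C; (2,3):dx=+8,dy=+12->C
  (2,4):dx=+7,dy=+10->C; (2,5):dx=+5,dy=+6->C; (2,6):dx=+2,dy=+3->C; (2,7):dx=+6,dy=+9->C
  (2,8):dx=+3,dy=+5->C; (3,4):dx=-1,dy=-2->C; (3,5):dx=-3,dy=-6->C; (3,6):dx=-6,dy=-9->C
  (3,7):dx=-2,dy=-3->C; (3,8):dx=-5,dy=-7->C; (4,5):dx=-2,dy=-4->C; (4,6):dx=-5,dy=-7->C
  (4,7):dx=-1,dy=-1->C; (4,8):dx=-4,dy=-5->C; (5,6):dx=-3,dy=-3->C; (5,7):dx=+1,dy=+3->C
  (5,8):dx=-2,dy=-1->C; (6,7):dx=+4,dy=+6->C; (6,8):dx=+1,dy=+2->C; (7,8):dx=-3,dy=-4->C
Step 2: C = 27, D = 1, total pairs = 28.
Step 3: tau = (C - D)/(n(n-1)/2) = (27 - 1)/28 = 0.928571.
Step 4: Exact two-sided p-value (enumerate n! = 40320 permutations of y under H0): p = 0.000397.
Step 5: alpha = 0.05. reject H0.

tau_b = 0.9286 (C=27, D=1), p = 0.000397, reject H0.


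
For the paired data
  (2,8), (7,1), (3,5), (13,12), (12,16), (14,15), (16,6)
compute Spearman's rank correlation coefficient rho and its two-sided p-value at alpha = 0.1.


Step 1: Rank x and y separately (midranks; no ties here).
rank(x): 2->1, 7->3, 3->2, 13->5, 12->4, 14->6, 16->7
rank(y): 8->4, 1->1, 5->2, 12->5, 16->7, 15->6, 6->3
Step 2: d_i = R_x(i) - R_y(i); compute d_i^2.
  (1-4)^2=9, (3-1)^2=4, (2-2)^2=0, (5-5)^2=0, (4-7)^2=9, (6-6)^2=0, (7-3)^2=16
sum(d^2) = 38.
Step 3: rho = 1 - 6*38 / (7*(7^2 - 1)) = 1 - 228/336 = 0.321429.
Step 4: Under H0, t = rho * sqrt((n-2)/(1-rho^2)) = 0.7590 ~ t(5).
Step 5: Two-sided p-value from the t-distribution with 5 df = 0.482072.
Step 6: alpha = 0.1. fail to reject H0.

rho = 0.3214, p = 0.482072, fail to reject H0 at alpha = 0.1.


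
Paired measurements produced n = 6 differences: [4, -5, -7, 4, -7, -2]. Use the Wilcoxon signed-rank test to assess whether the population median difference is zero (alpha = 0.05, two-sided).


Step 1: Drop any zero differences (none here) and take |d_i|.
|d| = [4, 5, 7, 4, 7, 2]
Step 2: Midrank |d_i| (ties get averaged ranks).
ranks: |4|->2.5, |5|->4, |7|->5.5, |4|->2.5, |7|->5.5, |2|->1
Step 3: Attach original signs; sum ranks with positive sign and with negative sign.
W+ = 2.5 + 2.5 = 5
W- = 4 + 5.5 + 5.5 + 1 = 16
(Check: W+ + W- = 21 should equal n(n+1)/2 = 21.)
Step 4: Test statistic W = min(W+, W-) = 5.
Step 5: Ties in |d|, so use the tie-corrected normal approximation.
        E[W] = n(n+1)/4 = 6*7/4 = 10.5.
        Tie groups: |d|=4 (t=2), |d|=7 (t=2); sum(t^3 - t) = 12.
        Var[W] = n(n+1)(2n+1)/24 - sum(t^3-t)/48 = 546/24 - 12/48 = 22.5.
        z = (W - E[W]) / sqrt(Var[W]) = (5 - 10.5) / 4.7434 = -1.1595.
        Two-sided p = 2*Phi(z) = 0.246252.
Step 6: alpha = 0.05. fail to reject H0.

W+ = 5, W- = 16, W = min = 5, p = 0.246252, fail to reject H0.


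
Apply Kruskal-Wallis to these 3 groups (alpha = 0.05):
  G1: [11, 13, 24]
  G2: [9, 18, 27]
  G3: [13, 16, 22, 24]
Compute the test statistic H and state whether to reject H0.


Step 1: Combine all N = 10 observations and assign midranks.
sorted (value, group, rank): (9,G2,1), (11,G1,2), (13,G1,3.5), (13,G3,3.5), (16,G3,5), (18,G2,6), (22,G3,7), (24,G1,8.5), (24,G3,8.5), (27,G2,10)
Step 2: Sum ranks within each group.
R_1 = 14 (n_1 = 3)
R_2 = 17 (n_2 = 3)
R_3 = 24 (n_3 = 4)
Step 3: H = 12/(N(N+1)) * sum(R_i^2/n_i) - 3(N+1)
     = 12/(10*11) * (14^2/3 + 17^2/3 + 24^2/4) - 3*11
     = 0.109091 * 305.667 - 33
     = 0.345455.
Step 4: Ties present; correction factor C = 1 - 12/(10^3 - 10) = 0.987879. Corrected H = 0.345455 / 0.987879 = 0.349693.
Step 5: Under H0, H ~ chi^2(2); p-value = 0.839586.
Step 6: alpha = 0.05. fail to reject H0.

H = 0.3497, df = 2, p = 0.839586, fail to reject H0.


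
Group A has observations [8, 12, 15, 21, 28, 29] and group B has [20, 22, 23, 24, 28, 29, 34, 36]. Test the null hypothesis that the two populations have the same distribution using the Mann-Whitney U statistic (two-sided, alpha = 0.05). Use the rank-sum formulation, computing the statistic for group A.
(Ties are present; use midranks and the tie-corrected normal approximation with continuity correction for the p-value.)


Step 1: Combine and sort all 14 observations; assign midranks.
sorted (value, group): (8,X), (12,X), (15,X), (20,Y), (21,X), (22,Y), (23,Y), (24,Y), (28,X), (28,Y), (29,X), (29,Y), (34,Y), (36,Y)
ranks: 8->1, 12->2, 15->3, 20->4, 21->5, 22->6, 23->7, 24->8, 28->9.5, 28->9.5, 29->11.5, 29->11.5, 34->13, 36->14
Step 2: Rank sum for X: R1 = 1 + 2 + 3 + 5 + 9.5 + 11.5 = 32.
Step 3: U_X = R1 - n1(n1+1)/2 = 32 - 6*7/2 = 32 - 21 = 11.
       U_Y = n1*n2 - U_X = 48 - 11 = 37.
Step 4: Ties are present, so use the tie-corrected normal approximation (with continuity correction) for the p-value.
Step 5: p-value = 0.105813; compare to alpha = 0.05. fail to reject H0.

U_X = 11, p = 0.105813, fail to reject H0 at alpha = 0.05.


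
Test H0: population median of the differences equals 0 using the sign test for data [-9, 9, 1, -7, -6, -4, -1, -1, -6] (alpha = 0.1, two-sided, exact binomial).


Step 1: Discard zero differences. Original n = 9; n_eff = number of nonzero differences = 9.
Nonzero differences (with sign): -9, +9, +1, -7, -6, -4, -1, -1, -6
Step 2: Count signs: positive = 2, negative = 7.
Step 3: Under H0: P(positive) = 0.5, so the number of positives S ~ Bin(9, 0.5).
Step 4: Two-sided exact p-value = sum of Bin(9,0.5) probabilities at or below the observed probability = 0.179688.
Step 5: alpha = 0.1. fail to reject H0.

n_eff = 9, pos = 2, neg = 7, p = 0.179688, fail to reject H0.


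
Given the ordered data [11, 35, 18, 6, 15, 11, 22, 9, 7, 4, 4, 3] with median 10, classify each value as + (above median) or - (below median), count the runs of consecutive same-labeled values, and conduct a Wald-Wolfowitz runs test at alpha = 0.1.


Step 1: Compute median = 10; label A = above, B = below.
Labels in order: AAABAAABBBBB  (n_A = 6, n_B = 6)
Step 2: Count runs R = 4.
Step 3: Under H0 (random ordering), E[R] = 2*n_A*n_B/(n_A+n_B) + 1 = 2*6*6/12 + 1 = 7.0000.
        Var[R] = 2*n_A*n_B*(2*n_A*n_B - n_A - n_B) / ((n_A+n_B)^2 * (n_A+n_B-1)) = 4320/1584 = 2.7273.
        SD[R] = 1.6514.
Step 4: Continuity-corrected z = (R + 0.5 - E[R]) / SD[R] = (4 + 0.5 - 7.0000) / 1.6514 = -1.5138.
Step 5: Two-sided p-value via normal approximation = 2*(1 - Phi(|z|)) = 0.130070.
Step 6: alpha = 0.1. fail to reject H0.

R = 4, z = -1.5138, p = 0.130070, fail to reject H0.


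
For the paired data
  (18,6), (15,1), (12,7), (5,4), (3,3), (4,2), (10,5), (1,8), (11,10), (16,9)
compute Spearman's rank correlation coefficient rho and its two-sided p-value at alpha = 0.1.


Step 1: Rank x and y separately (midranks; no ties here).
rank(x): 18->10, 15->8, 12->7, 5->4, 3->2, 4->3, 10->5, 1->1, 11->6, 16->9
rank(y): 6->6, 1->1, 7->7, 4->4, 3->3, 2->2, 5->5, 8->8, 10->10, 9->9
Step 2: d_i = R_x(i) - R_y(i); compute d_i^2.
  (10-6)^2=16, (8-1)^2=49, (7-7)^2=0, (4-4)^2=0, (2-3)^2=1, (3-2)^2=1, (5-5)^2=0, (1-8)^2=49, (6-10)^2=16, (9-9)^2=0
sum(d^2) = 132.
Step 3: rho = 1 - 6*132 / (10*(10^2 - 1)) = 1 - 792/990 = 0.200000.
Step 4: Under H0, t = rho * sqrt((n-2)/(1-rho^2)) = 0.5774 ~ t(8).
Step 5: Two-sided p-value from the t-distribution with 8 df = 0.579584.
Step 6: alpha = 0.1. fail to reject H0.

rho = 0.2000, p = 0.579584, fail to reject H0 at alpha = 0.1.


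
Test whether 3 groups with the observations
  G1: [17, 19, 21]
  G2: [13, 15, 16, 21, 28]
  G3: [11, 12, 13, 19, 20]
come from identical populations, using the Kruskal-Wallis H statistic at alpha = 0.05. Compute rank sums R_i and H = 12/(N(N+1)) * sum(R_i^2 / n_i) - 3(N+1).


Step 1: Combine all N = 13 observations and assign midranks.
sorted (value, group, rank): (11,G3,1), (12,G3,2), (13,G2,3.5), (13,G3,3.5), (15,G2,5), (16,G2,6), (17,G1,7), (19,G1,8.5), (19,G3,8.5), (20,G3,10), (21,G1,11.5), (21,G2,11.5), (28,G2,13)
Step 2: Sum ranks within each group.
R_1 = 27 (n_1 = 3)
R_2 = 39 (n_2 = 5)
R_3 = 25 (n_3 = 5)
Step 3: H = 12/(N(N+1)) * sum(R_i^2/n_i) - 3(N+1)
     = 12/(13*14) * (27^2/3 + 39^2/5 + 25^2/5) - 3*14
     = 0.065934 * 672.2 - 42
     = 2.320879.
Step 4: Ties present; correction factor C = 1 - 18/(13^3 - 13) = 0.991758. Corrected H = 2.320879 / 0.991758 = 2.340166.
Step 5: Under H0, H ~ chi^2(2); p-value = 0.310341.
Step 6: alpha = 0.05. fail to reject H0.

H = 2.3402, df = 2, p = 0.310341, fail to reject H0.


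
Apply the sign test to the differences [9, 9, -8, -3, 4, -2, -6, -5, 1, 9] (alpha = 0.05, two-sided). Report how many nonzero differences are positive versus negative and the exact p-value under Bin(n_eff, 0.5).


Step 1: Discard zero differences. Original n = 10; n_eff = number of nonzero differences = 10.
Nonzero differences (with sign): +9, +9, -8, -3, +4, -2, -6, -5, +1, +9
Step 2: Count signs: positive = 5, negative = 5.
Step 3: Under H0: P(positive) = 0.5, so the number of positives S ~ Bin(10, 0.5).
Step 4: Two-sided exact p-value = sum of Bin(10,0.5) probabilities at or below the observed probability = 1.000000.
Step 5: alpha = 0.05. fail to reject H0.

n_eff = 10, pos = 5, neg = 5, p = 1.000000, fail to reject H0.


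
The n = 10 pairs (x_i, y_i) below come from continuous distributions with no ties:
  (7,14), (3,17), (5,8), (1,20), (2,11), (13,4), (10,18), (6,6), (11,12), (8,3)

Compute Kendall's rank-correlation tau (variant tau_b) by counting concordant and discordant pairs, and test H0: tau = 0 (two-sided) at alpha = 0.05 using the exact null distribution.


Step 1: Enumerate the 45 unordered pairs (i,j) with i<j and classify each by sign(x_j-x_i) * sign(y_j-y_i).
  (1,2):dx=-4,dy=+3->D; (1,3):dx=-2,dy=-6->C; (1,4):dx=-6,dy=+6->D; (1,5):dx=-5,dy=-3->C
  (1,6):dx=+6,dy=-10->D; (1,7):dx=+3,dy=+4->C; (1,8):dx=-1,dy=-8->C; (1,9):dx=+4,dy=-2->D
  (1,10):dx=+1,dy=-11->D; (2,3):dx=+2,dy=-9->D; (2,4):dx=-2,dy=+3->D; (2,5):dx=-1,dy=-6->C
  (2,6):dx=+10,dy=-13->D; (2,7):dx=+7,dy=+1->C; (2,8):dx=+3,dy=-11->D; (2,9):dx=+8,dy=-5->D
  (2,10):dx=+5,dy=-14->D; (3,4):dx=-4,dy=+12->D; (3,5):dx=-3,dy=+3->D; (3,6):dx=+8,dy=-4->D
  (3,7):dx=+5,dy=+10->C; (3,8):dx=+1,dy=-2->D; (3,9):dx=+6,dy=+4->C; (3,10):dx=+3,dy=-5->D
  (4,5):dx=+1,dy=-9->D; (4,6):dx=+12,dy=-16->D; (4,7):dx=+9,dy=-2->D; (4,8):dx=+5,dy=-14->D
  (4,9):dx=+10,dy=-8->D; (4,10):dx=+7,dy=-17->D; (5,6):dx=+11,dy=-7->D; (5,7):dx=+8,dy=+7->C
  (5,8):dx=+4,dy=-5->D; (5,9):dx=+9,dy=+1->C; (5,10):dx=+6,dy=-8->D; (6,7):dx=-3,dy=+14->D
  (6,8):dx=-7,dy=+2->D; (6,9):dx=-2,dy=+8->D; (6,10):dx=-5,dy=-1->C; (7,8):dx=-4,dy=-12->C
  (7,9):dx=+1,dy=-6->D; (7,10):dx=-2,dy=-15->C; (8,9):dx=+5,dy=+6->C; (8,10):dx=+2,dy=-3->D
  (9,10):dx=-3,dy=-9->C
Step 2: C = 15, D = 30, total pairs = 45.
Step 3: tau = (C - D)/(n(n-1)/2) = (15 - 30)/45 = -0.333333.
Step 4: Exact two-sided p-value (enumerate n! = 3628800 permutations of y under H0): p = 0.216373.
Step 5: alpha = 0.05. fail to reject H0.

tau_b = -0.3333 (C=15, D=30), p = 0.216373, fail to reject H0.


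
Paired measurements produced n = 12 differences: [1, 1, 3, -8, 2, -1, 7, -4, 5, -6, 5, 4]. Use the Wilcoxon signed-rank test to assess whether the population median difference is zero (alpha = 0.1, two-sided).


Step 1: Drop any zero differences (none here) and take |d_i|.
|d| = [1, 1, 3, 8, 2, 1, 7, 4, 5, 6, 5, 4]
Step 2: Midrank |d_i| (ties get averaged ranks).
ranks: |1|->2, |1|->2, |3|->5, |8|->12, |2|->4, |1|->2, |7|->11, |4|->6.5, |5|->8.5, |6|->10, |5|->8.5, |4|->6.5
Step 3: Attach original signs; sum ranks with positive sign and with negative sign.
W+ = 2 + 2 + 5 + 4 + 11 + 8.5 + 8.5 + 6.5 = 47.5
W- = 12 + 2 + 6.5 + 10 = 30.5
(Check: W+ + W- = 78 should equal n(n+1)/2 = 78.)
Step 4: Test statistic W = min(W+, W-) = 30.5.
Step 5: Ties in |d|, so use the tie-corrected normal approximation.
        E[W] = n(n+1)/4 = 12*13/4 = 39.
        Tie groups: |d|=1 (t=3), |d|=4 (t=2), |d|=5 (t=2); sum(t^3 - t) = 36.
        Var[W] = n(n+1)(2n+1)/24 - sum(t^3-t)/48 = 3900/24 - 36/48 = 161.75.
        z = (W - E[W]) / sqrt(Var[W]) = (30.5 - 39) / 12.7181 = -0.6683.
        Two-sided p = 2*Phi(z) = 0.503917.
Step 6: alpha = 0.1. fail to reject H0.

W+ = 47.5, W- = 30.5, W = min = 30.5, p = 0.503917, fail to reject H0.


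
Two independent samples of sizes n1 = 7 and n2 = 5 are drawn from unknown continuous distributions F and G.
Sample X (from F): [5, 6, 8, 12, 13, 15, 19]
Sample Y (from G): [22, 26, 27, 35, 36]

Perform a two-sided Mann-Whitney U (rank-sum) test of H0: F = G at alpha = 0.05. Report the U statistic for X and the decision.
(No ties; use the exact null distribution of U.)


Step 1: Combine and sort all 12 observations; assign midranks.
sorted (value, group): (5,X), (6,X), (8,X), (12,X), (13,X), (15,X), (19,X), (22,Y), (26,Y), (27,Y), (35,Y), (36,Y)
ranks: 5->1, 6->2, 8->3, 12->4, 13->5, 15->6, 19->7, 22->8, 26->9, 27->10, 35->11, 36->12
Step 2: Rank sum for X: R1 = 1 + 2 + 3 + 4 + 5 + 6 + 7 = 28.
Step 3: U_X = R1 - n1(n1+1)/2 = 28 - 7*8/2 = 28 - 28 = 0.
       U_Y = n1*n2 - U_X = 35 - 0 = 35.
Step 4: No ties, so the exact null distribution of U (based on enumerating the C(12,7) = 792 equally likely rank assignments) gives the two-sided p-value.
Step 5: p-value = 0.002525; compare to alpha = 0.05. reject H0.

U_X = 0, p = 0.002525, reject H0 at alpha = 0.05.


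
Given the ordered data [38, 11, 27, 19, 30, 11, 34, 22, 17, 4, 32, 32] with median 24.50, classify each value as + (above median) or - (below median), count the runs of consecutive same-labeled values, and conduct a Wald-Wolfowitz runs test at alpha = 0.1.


Step 1: Compute median = 24.50; label A = above, B = below.
Labels in order: ABABABABBBAA  (n_A = 6, n_B = 6)
Step 2: Count runs R = 9.
Step 3: Under H0 (random ordering), E[R] = 2*n_A*n_B/(n_A+n_B) + 1 = 2*6*6/12 + 1 = 7.0000.
        Var[R] = 2*n_A*n_B*(2*n_A*n_B - n_A - n_B) / ((n_A+n_B)^2 * (n_A+n_B-1)) = 4320/1584 = 2.7273.
        SD[R] = 1.6514.
Step 4: Continuity-corrected z = (R - 0.5 - E[R]) / SD[R] = (9 - 0.5 - 7.0000) / 1.6514 = 0.9083.
Step 5: Two-sided p-value via normal approximation = 2*(1 - Phi(|z|)) = 0.363722.
Step 6: alpha = 0.1. fail to reject H0.

R = 9, z = 0.9083, p = 0.363722, fail to reject H0.


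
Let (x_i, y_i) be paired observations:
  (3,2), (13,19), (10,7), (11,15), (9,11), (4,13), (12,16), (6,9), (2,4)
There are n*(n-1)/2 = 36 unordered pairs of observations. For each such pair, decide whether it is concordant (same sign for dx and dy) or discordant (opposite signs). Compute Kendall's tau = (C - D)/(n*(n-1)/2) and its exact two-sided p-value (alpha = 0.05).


Step 1: Enumerate the 36 unordered pairs (i,j) with i<j and classify each by sign(x_j-x_i) * sign(y_j-y_i).
  (1,2):dx=+10,dy=+17->C; (1,3):dx=+7,dy=+5->C; (1,4):dx=+8,dy=+13->C; (1,5):dx=+6,dy=+9->C
  (1,6):dx=+1,dy=+11->C; (1,7):dx=+9,dy=+14->C; (1,8):dx=+3,dy=+7->C; (1,9):dx=-1,dy=+2->D
  (2,3):dx=-3,dy=-12->C; (2,4):dx=-2,dy=-4->C; (2,5):dx=-4,dy=-8->C; (2,6):dx=-9,dy=-6->C
  (2,7):dx=-1,dy=-3->C; (2,8):dx=-7,dy=-10->C; (2,9):dx=-11,dy=-15->C; (3,4):dx=+1,dy=+8->C
  (3,5):dx=-1,dy=+4->D; (3,6):dx=-6,dy=+6->D; (3,7):dx=+2,dy=+9->C; (3,8):dx=-4,dy=+2->D
  (3,9):dx=-8,dy=-3->C; (4,5):dx=-2,dy=-4->C; (4,6):dx=-7,dy=-2->C; (4,7):dx=+1,dy=+1->C
  (4,8):dx=-5,dy=-6->C; (4,9):dx=-9,dy=-11->C; (5,6):dx=-5,dy=+2->D; (5,7):dx=+3,dy=+5->C
  (5,8):dx=-3,dy=-2->C; (5,9):dx=-7,dy=-7->C; (6,7):dx=+8,dy=+3->C; (6,8):dx=+2,dy=-4->D
  (6,9):dx=-2,dy=-9->C; (7,8):dx=-6,dy=-7->C; (7,9):dx=-10,dy=-12->C; (8,9):dx=-4,dy=-5->C
Step 2: C = 30, D = 6, total pairs = 36.
Step 3: tau = (C - D)/(n(n-1)/2) = (30 - 6)/36 = 0.666667.
Step 4: Exact two-sided p-value (enumerate n! = 362880 permutations of y under H0): p = 0.012665.
Step 5: alpha = 0.05. reject H0.

tau_b = 0.6667 (C=30, D=6), p = 0.012665, reject H0.


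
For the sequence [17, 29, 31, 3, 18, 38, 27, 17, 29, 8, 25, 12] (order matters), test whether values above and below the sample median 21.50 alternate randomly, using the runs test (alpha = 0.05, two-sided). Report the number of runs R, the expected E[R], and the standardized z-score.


Step 1: Compute median = 21.50; label A = above, B = below.
Labels in order: BAABBAABABAB  (n_A = 6, n_B = 6)
Step 2: Count runs R = 9.
Step 3: Under H0 (random ordering), E[R] = 2*n_A*n_B/(n_A+n_B) + 1 = 2*6*6/12 + 1 = 7.0000.
        Var[R] = 2*n_A*n_B*(2*n_A*n_B - n_A - n_B) / ((n_A+n_B)^2 * (n_A+n_B-1)) = 4320/1584 = 2.7273.
        SD[R] = 1.6514.
Step 4: Continuity-corrected z = (R - 0.5 - E[R]) / SD[R] = (9 - 0.5 - 7.0000) / 1.6514 = 0.9083.
Step 5: Two-sided p-value via normal approximation = 2*(1 - Phi(|z|)) = 0.363722.
Step 6: alpha = 0.05. fail to reject H0.

R = 9, z = 0.9083, p = 0.363722, fail to reject H0.


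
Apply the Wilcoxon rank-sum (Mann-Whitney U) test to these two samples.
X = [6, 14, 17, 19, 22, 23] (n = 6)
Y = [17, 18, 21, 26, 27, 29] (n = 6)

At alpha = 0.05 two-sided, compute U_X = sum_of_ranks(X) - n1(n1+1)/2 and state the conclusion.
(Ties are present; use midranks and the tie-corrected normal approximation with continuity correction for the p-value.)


Step 1: Combine and sort all 12 observations; assign midranks.
sorted (value, group): (6,X), (14,X), (17,X), (17,Y), (18,Y), (19,X), (21,Y), (22,X), (23,X), (26,Y), (27,Y), (29,Y)
ranks: 6->1, 14->2, 17->3.5, 17->3.5, 18->5, 19->6, 21->7, 22->8, 23->9, 26->10, 27->11, 29->12
Step 2: Rank sum for X: R1 = 1 + 2 + 3.5 + 6 + 8 + 9 = 29.5.
Step 3: U_X = R1 - n1(n1+1)/2 = 29.5 - 6*7/2 = 29.5 - 21 = 8.5.
       U_Y = n1*n2 - U_X = 36 - 8.5 = 27.5.
Step 4: Ties are present, so use the tie-corrected normal approximation (with continuity correction) for the p-value.
Step 5: p-value = 0.148829; compare to alpha = 0.05. fail to reject H0.

U_X = 8.5, p = 0.148829, fail to reject H0 at alpha = 0.05.


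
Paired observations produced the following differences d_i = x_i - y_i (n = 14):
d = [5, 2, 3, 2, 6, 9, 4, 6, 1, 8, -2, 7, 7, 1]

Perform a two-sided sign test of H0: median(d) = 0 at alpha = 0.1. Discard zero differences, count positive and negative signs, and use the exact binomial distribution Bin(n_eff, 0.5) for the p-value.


Step 1: Discard zero differences. Original n = 14; n_eff = number of nonzero differences = 14.
Nonzero differences (with sign): +5, +2, +3, +2, +6, +9, +4, +6, +1, +8, -2, +7, +7, +1
Step 2: Count signs: positive = 13, negative = 1.
Step 3: Under H0: P(positive) = 0.5, so the number of positives S ~ Bin(14, 0.5).
Step 4: Two-sided exact p-value = sum of Bin(14,0.5) probabilities at or below the observed probability = 0.001831.
Step 5: alpha = 0.1. reject H0.

n_eff = 14, pos = 13, neg = 1, p = 0.001831, reject H0.
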